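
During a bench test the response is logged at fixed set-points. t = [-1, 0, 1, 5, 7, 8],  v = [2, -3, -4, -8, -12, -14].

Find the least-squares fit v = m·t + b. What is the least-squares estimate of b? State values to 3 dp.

The normal equations are: 140·m + 20·b = -242;  20·m + 6·b = -39.
(Σt·t = 140, Σt = 20, Σ1 = 6, Σt·v = -242, Σv = -39.)
Eliminating b: 6·(row 1) − 20·(row 2) gives 440·m = 6·(-242) − 20·(-39) = -672, so m = -84/55.
Then b = ((-39) − 20·(-84/55))/6 = -31/22.

b = -1.409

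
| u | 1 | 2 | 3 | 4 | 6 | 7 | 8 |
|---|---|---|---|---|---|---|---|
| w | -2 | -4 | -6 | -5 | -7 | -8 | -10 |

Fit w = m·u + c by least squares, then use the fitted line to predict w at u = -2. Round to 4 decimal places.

ŵ = 0.1644

With design matrix X, XᵀX = [[179, 31]; [31, 7]] and Xᵀw = [-226, -42]ᵀ.
det = 179·7 − 31² = 292.
m = ((-226)·7 − 31·(-42))/292 = -70/73; c = (179·(-42) − 31·(-226))/292 = -128/73.
At u = -2: ŵ = (-70/73)·(-2) + (-128/73)·(1) = 12/73.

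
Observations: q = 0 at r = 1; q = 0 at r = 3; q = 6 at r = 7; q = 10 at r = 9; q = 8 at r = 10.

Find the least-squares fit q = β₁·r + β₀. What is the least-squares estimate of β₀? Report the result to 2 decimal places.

β₀ = -2.00

Setting ∂/∂β₁ … = 0 gives: 240·β₁ + 30·β₀ = 212;  30·β₁ + 5·β₀ = 24.
Eliminating β₀: 5·(row 1) − 30·(row 2) gives 300·β₁ = 5·212 − 30·24 = 340, so β₁ = 17/15.
Then β₀ = (24 − 30·(17/15))/5 = -2.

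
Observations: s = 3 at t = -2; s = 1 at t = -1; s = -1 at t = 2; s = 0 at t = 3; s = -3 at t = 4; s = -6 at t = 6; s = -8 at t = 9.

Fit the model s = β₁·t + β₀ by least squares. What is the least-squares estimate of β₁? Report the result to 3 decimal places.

XᵀX·[β₁, β₀]ᵀ = Xᵀs reads: 151·β₁ + 21·β₀ = -129;  21·β₁ + 7·β₀ = -14.
Eliminating β₀: 7·(row 1) − 21·(row 2) gives 616·β₁ = 7·(-129) − 21·(-14) = -609, so β₁ = -87/88.
Then β₀ = ((-14) − 21·(-87/88))/7 = 85/88.

β₁ = -0.989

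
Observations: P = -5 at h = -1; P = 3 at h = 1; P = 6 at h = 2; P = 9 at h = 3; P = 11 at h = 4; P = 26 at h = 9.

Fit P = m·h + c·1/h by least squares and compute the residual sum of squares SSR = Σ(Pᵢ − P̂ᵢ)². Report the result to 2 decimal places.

SSR = 2.57

MᵀM·[m, c]ᵀ = MᵀP reads: 112·m + 6·c = 325;  6·m + (3157/1296)·c = 707/36.
(Σh·h = 112, Σh·1/h = 6, Σ1/h·1/h = 3157/1296, Σh·P = 325, Σ1/h·P = 707/36.)
Δ = 112·(3157/1296) − 6² = 19183/81.
m = (325·(3157/1296) − 6·(707/36))/(19183/81) = 873313/306928; c = (112·(707/36) − 6·325)/(19183/81) = 20214/19183.
Residuals: -337903/306928, -275953/306928, -33385/153464, 34605/306928, -49475/76732, 84375/306928; SSR = 789331/306928.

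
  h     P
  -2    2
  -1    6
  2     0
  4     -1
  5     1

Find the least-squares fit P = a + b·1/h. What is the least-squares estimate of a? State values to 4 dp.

a = 1.1599

With design matrix M, MᵀM = [[5, -11/20]; [-11/20, 641/400]] and MᵀP = [8, -141/20]ᵀ.
det = 5·(641/400) − (-11/20)² = 771/100.
a = (8·(641/400) − (-11/20)·(-141/20))/(771/100) = 3577/3084; b = (5·(-141/20) − (-11/20)·8)/(771/100) = -3085/771.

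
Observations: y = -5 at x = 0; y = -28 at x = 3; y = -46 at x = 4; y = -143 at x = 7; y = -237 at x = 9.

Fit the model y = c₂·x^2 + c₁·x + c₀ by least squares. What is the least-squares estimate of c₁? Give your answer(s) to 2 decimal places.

Normal-equation sums: Σx^2·x^2 = 9299, Σx^2·x = 1163, Σx^2 = 155, Σx·x = 155, Σx = 23, Σ1 = 5.
Moment sums: Σx^2·y = -27192, Σx·y = -3402, Σy = -459.
Normal equations: [[9299, 1163, 155]; [1163, 155, 23]; [155, 23, 5]]·[c₂, c₁, c₀]ᵀ = [-27192, -3402, -459]ᵀ.
Row-reducing yields c₂ = -3959/1292, c₁ = 2319/1292, c₀ = -1636/323.

c₁ = 1.79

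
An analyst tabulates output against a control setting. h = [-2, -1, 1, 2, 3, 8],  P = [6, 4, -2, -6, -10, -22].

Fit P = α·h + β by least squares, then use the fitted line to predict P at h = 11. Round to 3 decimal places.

Forming XᵀX = [[83, 11]; [11, 6]] and XᵀP = [-236, -30]ᵀ gives XᵀX·[α, β]ᵀ = XᵀP.
Δ = 83·6 − 11² = 377.
α = ((-236)·6 − 11·(-30))/377 = -1086/377; β = (83·(-30) − 11·(-236))/377 = 106/377.
At h = 11: P̂ = (-1086/377)·(11) + (106/377)·(1) = -11840/377.

P̂ = -31.406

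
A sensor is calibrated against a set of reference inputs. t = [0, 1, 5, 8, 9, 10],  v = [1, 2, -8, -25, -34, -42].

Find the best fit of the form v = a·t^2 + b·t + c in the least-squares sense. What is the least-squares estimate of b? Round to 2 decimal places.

b = 0.72

AᵀA·[a, b, c]ᵀ = Aᵀv reads: 21283·a + 2367·b + 271·c = -8752;  2367·a + 271·b + 33·c = -964;  271·a + 33·b + 6·c = -106.
Solving the 3×3 system (Gaussian elimination) gives a = -15646/30811, b = 22064/30811, c = 40998/30811.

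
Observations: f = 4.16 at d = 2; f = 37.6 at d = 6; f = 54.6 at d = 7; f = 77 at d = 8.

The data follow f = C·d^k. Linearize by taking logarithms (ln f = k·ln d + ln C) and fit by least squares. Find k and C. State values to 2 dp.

Taking logs, ln f = k·ln d + ln C, so regress ln f on ln d.
Over the data: Σln d = 6.5103, Σ(ln d)² = 11.8015, Σln f = 13.3964, Σln d·ln f = 24.3032.
Normal system: [[11.8015, 6.5103]; [6.5103, 4]]·[k, ln C]ᵀ = [24.3032, 13.3964]ᵀ.
Slope k = (n·Σln d·ln f − Σln d·Σln f)/(n·Σ(ln d)² − (Σln d)²) = (4·24.3032 − 6.5103·13.3964)/4.8225 = 2.07341; ln C = (Σln f − k·Σln d)/n = -0.02552, so C = exp(-0.02552) = 0.97481.

k = 2.07, C = 0.97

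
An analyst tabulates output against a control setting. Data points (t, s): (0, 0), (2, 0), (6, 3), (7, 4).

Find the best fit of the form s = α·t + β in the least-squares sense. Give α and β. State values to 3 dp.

Setting ∂/∂α … = 0 gives: 89·α + 15·β = 46;  15·α + 4·β = 7.
Δ = 89·4 − 15² = 131.
α = (46·4 − 15·7)/131 = 79/131; β = (89·7 − 15·46)/131 = -67/131.

α = 0.603, β = -0.511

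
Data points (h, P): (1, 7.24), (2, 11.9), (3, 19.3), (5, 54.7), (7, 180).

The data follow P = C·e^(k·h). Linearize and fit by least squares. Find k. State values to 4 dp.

With ln Pᵢ as the transformed response and hᵢ as the regressor:
Σh = 18.0000, Σ(h)² = 88.0000, Σln P = 16.6111, Σh·ln P = 72.1730.
Equations: 88.0000·k + 18.0000·ln C = 72.1730;  18.0000·k + 5·ln C = 16.6111.
Δ = 88.0000·5 − (18.0000)² = 116.0000; k = (72.1730·5 − 18.0000·16.6111)/116.0000 = 0.53332, ln C = (88.0000·16.6111 − 18.0000·72.1730)/116.0000 = 1.40225.

k = 0.5333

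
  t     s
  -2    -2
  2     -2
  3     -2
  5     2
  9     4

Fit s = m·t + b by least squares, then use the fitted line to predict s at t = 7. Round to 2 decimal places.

Compute the Gram sums: Σt·t = 123, Σt = 17, Σ1 = 5.
Right-hand side: Σt·s = 40, Σs = 0.
AᵀA·[m, b]ᵀ = Aᵀs becomes [[123, 17]; [17, 5]]·[m, b]ᵀ = [40, 0]ᵀ.
Eliminating b: 5·(row 1) − 17·(row 2) gives 326·m = 5·40 − 17·0 = 200, so m = 100/163.
Then b = (0 − 17·(100/163))/5 = -340/163.
At t = 7: ŝ = (100/163)·(7) + (-340/163)·(1) = 360/163.

ŝ = 2.21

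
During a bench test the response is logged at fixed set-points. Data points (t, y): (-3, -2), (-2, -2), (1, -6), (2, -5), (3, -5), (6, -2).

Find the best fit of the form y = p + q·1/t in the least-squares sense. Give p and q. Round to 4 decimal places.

The normal equations are: 6·p + (7/6)·q = -22;  (7/6)·p + (7/4)·q = -53/6.
(Σ1 = 6, Σ1/t = 7/6, Σ1/t·1/t = 7/4, Σy = -22, Σ1/t·y = -53/6.)
Eliminating q: (7/4)·(row 1) − (7/6)·(row 2) gives (329/36)·p = (7/4)·(-22) − (7/6)·(-53/6) = -1015/36, so p = -145/47.
Then q = ((-53/6) − (7/6)·(-145/47))/(7/4) = -984/329.

p = -3.0851, q = -2.9909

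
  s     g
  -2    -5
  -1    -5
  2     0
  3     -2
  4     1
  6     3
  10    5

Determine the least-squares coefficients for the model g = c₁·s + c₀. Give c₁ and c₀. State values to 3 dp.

With design matrix X, XᵀX = [[170, 22]; [22, 7]] and Xᵀg = [81, -3]ᵀ.
Δ = 170·7 − 22² = 706.
c₁ = (81·7 − 22·(-3))/706 = 633/706; c₀ = (170·(-3) − 22·81)/706 = -1146/353.

c₁ = 0.897, c₀ = -3.246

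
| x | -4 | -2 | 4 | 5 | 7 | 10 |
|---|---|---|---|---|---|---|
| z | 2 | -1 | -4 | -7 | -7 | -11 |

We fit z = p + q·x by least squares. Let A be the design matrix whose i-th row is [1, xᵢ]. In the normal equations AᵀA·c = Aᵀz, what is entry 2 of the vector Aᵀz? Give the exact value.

Entry 2 ↔ basis x, so (Aᵀz)_{2} = Σᵢ (x)·zᵢ = (-4)·(2) + (-2)·(-1) + (4)·(-4) + (5)·(-7) + (7)·(-7) + (10)·(-11) = -216.

-216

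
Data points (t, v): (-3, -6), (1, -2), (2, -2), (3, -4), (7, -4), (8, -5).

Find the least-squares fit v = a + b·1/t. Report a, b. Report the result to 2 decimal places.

Setting ∂/∂a … = 0 gives: 6·a + (99/56)·b = -23;  (99/56)·a + (42569/28224)·b = -593/168.
(Σ1 = 6, Σ1/t = 99/56, Σ1/t·1/t = 42569/28224, Σv = -23, Σ1/t·v = -593/168.)
det = 6·(42569/28224) − (99/56)² = 55735/9408.
a = ((-23)·(42569/28224) − (99/56)·(-593/168))/(55735/9408) = -802966/167205; b = (6·(-593/168) − (99/56)·(-23))/(55735/9408) = 183288/55735.

a = -4.80, b = 3.29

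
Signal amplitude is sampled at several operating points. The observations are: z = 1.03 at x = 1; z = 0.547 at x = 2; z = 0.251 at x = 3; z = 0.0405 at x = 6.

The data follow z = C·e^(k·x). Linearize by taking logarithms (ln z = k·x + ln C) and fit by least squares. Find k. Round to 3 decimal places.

k = -0.648

Let Y = ln z. Fitting Y = k·x + ln C by least squares:
Over the data: Σx = 12.0000, Σ(x)² = 50.0000, Σln z = -5.1625, Σx·ln z = -24.5627.
Normal system: [[50.0000, 12.0000]; [12.0000, 4]]·[k, ln C]ᵀ = [-24.5627, -5.1625]ᵀ.
Slope k = (n·Σx·ln z − Σx·Σln z)/(n·Σ(x)² − (Σx)²) = (4·-24.5627 − 12.0000·-5.1625)/56.0000 = -0.64823; ln C = (Σln z − k·Σx)/n = 0.65405.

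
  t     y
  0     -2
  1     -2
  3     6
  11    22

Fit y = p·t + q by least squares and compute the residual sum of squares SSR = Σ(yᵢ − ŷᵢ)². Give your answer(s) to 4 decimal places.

SSR = 6.4214

With design matrix M, MᵀM = [[131, 15]; [15, 4]] and Mᵀy = [258, 24]ᵀ.
Eliminating q: 4·(row 1) − 15·(row 2) gives 299·p = 4·258 − 15·24 = 672, so p = 672/299.
Then q = (24 − 15·(672/299))/4 = -726/299.
Residuals: 128/299, -544/299, 504/299, -88/299; SSR = 1920/299.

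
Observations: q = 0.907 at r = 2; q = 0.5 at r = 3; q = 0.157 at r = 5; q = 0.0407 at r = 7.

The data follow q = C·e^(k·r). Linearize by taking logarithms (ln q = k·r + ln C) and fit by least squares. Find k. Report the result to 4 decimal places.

k = -0.6174

Let Y = ln q. Fitting Y = k·r + ln C by least squares:
Σr = 17.0000, Σ(r)² = 87.0000, Σln q = -5.8438, Σr·ln q = -33.9429.
Normal system: [[87.0000, 17.0000]; [17.0000, 4]]·[k, ln C]ᵀ = [-33.9429, -5.8438]ᵀ.
Δ = 87.0000·4 − (17.0000)² = 59.0000; k = (-33.9429·4 − 17.0000·-5.8438)/59.0000 = -0.61741, ln C = (87.0000·-5.8438 − 17.0000·-33.9429)/59.0000 = 1.16304.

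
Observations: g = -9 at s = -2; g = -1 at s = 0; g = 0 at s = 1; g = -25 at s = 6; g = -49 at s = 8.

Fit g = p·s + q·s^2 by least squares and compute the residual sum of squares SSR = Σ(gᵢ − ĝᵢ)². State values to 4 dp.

SSR = 2.8502

Forming XᵀX = [[105, 721]; [721, 5409]] and Xᵀg = [-524, -4072]ᵀ gives XᵀX·[p, q]ᵀ = Xᵀg.
Eliminating q: 5409·(row 1) − 721·(row 2) gives 48104·p = 5409·(-524) − 721·(-4072) = 101596, so p = 25399/12026.
Then q = ((-4072) − 721·(25399/12026))/5409 = -1777/1718.
Residuals: -3840/6013, -1, -6480/6013, -2620/6013, 1815/6013; SSR = 17138/6013.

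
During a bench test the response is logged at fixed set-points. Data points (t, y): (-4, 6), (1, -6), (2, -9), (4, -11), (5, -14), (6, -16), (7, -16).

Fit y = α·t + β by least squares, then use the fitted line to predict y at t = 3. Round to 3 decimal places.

ŷ = -9.429

From the data, Σt·t = 147, Σt = 21, Σ1 = 7.
Moment sums: Σt·y = -370, Σy = -66.
Normal equations: [[147, 21]; [21, 7]]·[α, β]ᵀ = [-370, -66]ᵀ.
Eliminating β: 7·(row 1) − 21·(row 2) gives 588·α = 7·(-370) − 21·(-66) = -1204, so α = -43/21.
Then β = ((-66) − 21·(-43/21))/7 = -23/7.
At t = 3: ŷ = (-43/21)·(3) + (-23/7)·(1) = -66/7.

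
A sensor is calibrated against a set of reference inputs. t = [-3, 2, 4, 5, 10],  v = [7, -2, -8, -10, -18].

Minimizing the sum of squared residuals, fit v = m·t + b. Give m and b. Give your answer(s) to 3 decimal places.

Compute the Gram sums: Σt·t = 154, Σt = 18, Σ1 = 5.
Moment sums: Σt·v = -287, Σv = -31.
Normal equations: [[154, 18]; [18, 5]]·[m, b]ᵀ = [-287, -31]ᵀ.
Eliminating b: 5·(row 1) − 18·(row 2) gives 446·m = 5·(-287) − 18·(-31) = -877, so m = -877/446.
Then b = ((-31) − 18·(-877/446))/5 = 196/223.

m = -1.966, b = 0.879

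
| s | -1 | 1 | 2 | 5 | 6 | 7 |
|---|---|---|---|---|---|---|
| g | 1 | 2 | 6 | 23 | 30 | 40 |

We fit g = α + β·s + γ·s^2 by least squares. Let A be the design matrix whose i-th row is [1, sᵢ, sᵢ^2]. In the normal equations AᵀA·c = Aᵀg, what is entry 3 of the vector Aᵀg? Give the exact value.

3642

Entry 3 ↔ basis s^2, so (Aᵀg)_{3} = Σᵢ (s^2)·gᵢ = (1)·(1) + (1)·(2) + (4)·(6) + (25)·(23) + (36)·(30) + (49)·(40) = 3642.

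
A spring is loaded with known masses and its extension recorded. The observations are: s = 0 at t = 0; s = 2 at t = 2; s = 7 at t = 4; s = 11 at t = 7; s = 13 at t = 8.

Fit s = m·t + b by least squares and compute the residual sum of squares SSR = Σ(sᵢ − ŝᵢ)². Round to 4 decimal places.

SSR = 1.6429

Compute the Gram sums: Σt·t = 133, Σt = 21, Σ1 = 5.
And Σt·s = 213, Σs = 33.
Normal equations: [[133, 21]; [21, 5]]·[m, b]ᵀ = [213, 33]ᵀ.
det = 133·5 − 21² = 224.
m = (213·5 − 21·33)/224 = 93/56; b = (133·33 − 21·213)/224 = -3/8.
Residuals: 3/8, -53/56, 41/56, -1/4, 5/56; SSR = 23/14.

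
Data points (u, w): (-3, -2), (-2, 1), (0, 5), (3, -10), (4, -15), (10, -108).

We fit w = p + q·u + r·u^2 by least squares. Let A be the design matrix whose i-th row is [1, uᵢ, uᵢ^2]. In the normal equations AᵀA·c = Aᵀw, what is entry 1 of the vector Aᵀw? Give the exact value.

-129

Entry 1 ↔ basis 1, so (Aᵀw)_{1} = Σᵢ wᵢ = (1)·(-2) + (1)·(1) + (1)·(5) + (1)·(-10) + (1)·(-15) + (1)·(-108) = -129.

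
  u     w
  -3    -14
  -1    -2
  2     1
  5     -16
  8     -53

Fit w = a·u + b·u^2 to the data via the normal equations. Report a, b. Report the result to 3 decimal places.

a = 1.808, b = -1.044

AᵀA·[a, b]ᵀ = Aᵀw reads: 103·a + 617·b = -458;  617·a + 4819·b = -3916.
(Σu·u = 103, Σu·u^2 = 617, Σu^2·u^2 = 4819, Σu·w = -458, Σu^2·w = -3916.)
Determinant 103·4819 − 617² = 115668.
a = ((-458)·4819 − 617·(-3916))/115668 = 11615/6426; b = (103·(-3916) − 617·(-458))/115668 = -6709/6426.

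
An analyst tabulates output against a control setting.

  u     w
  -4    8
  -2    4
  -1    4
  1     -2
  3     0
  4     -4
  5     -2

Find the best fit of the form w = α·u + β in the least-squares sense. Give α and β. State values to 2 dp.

α = -1.18, β = 2.15

With design matrix M, MᵀM = [[72, 6]; [6, 7]] and Mᵀw = [-72, 8]ᵀ.
Determinant 72·7 − 6² = 468.
α = ((-72)·7 − 6·8)/468 = -46/39; β = (72·8 − 6·(-72))/468 = 28/13.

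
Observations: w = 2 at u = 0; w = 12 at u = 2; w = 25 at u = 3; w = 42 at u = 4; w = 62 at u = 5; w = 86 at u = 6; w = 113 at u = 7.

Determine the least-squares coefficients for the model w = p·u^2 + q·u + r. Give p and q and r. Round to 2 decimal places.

Forming AᵀA = [[4675, 783, 139]; [783, 139, 27]; [139, 27, 7]] and Aᵀw = [11128, 1884, 342]ᵀ gives AᵀA·[p, q, r]ᵀ = Aᵀw.
Inverting the 3×3 Gram matrix, [p, q, r]ᵀ = [10265/5082, 3219/1694, 515/363]ᵀ.

p = 2.02, q = 1.90, r = 1.42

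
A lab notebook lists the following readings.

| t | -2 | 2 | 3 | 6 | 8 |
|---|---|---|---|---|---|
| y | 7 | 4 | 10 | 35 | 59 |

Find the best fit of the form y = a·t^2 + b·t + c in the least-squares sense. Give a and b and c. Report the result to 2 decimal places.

a = 0.95, b = -0.38, c = 2.18

Sums needed: Σt^2·t^2 = 5505, Σt^2·t = 755, Σt^2 = 117, Σt·t = 117, Σt = 17, Σ1 = 5.
Right-hand side: Σt^2·y = 5170, Σt·y = 706, Σy = 115.
XᵀX·[a, b, c]ᵀ = Xᵀy becomes [[5505, 755, 117]; [755, 117, 17]; [117, 17, 5]]·[a, b, c]ᵀ = [5170, 706, 115]ᵀ.
Row-reducing yields a = 85597/90566, b = -34577/90566, c = 14115/6469.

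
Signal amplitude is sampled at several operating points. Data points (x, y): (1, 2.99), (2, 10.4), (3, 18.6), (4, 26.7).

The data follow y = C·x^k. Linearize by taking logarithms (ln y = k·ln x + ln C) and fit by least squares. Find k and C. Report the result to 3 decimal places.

k = 1.591, C = 3.149

With ln yᵢ as the transformed response and ln xᵢ as the regressor:
AᵀA = [[3.6092, 3.1781]; [3.1781, 4]], rhs = [9.3881, 9.6449]ᵀ  (here Σln x = 3.1781, Σ(ln x)² = 3.6092, Σln y = 9.6449, Σln x·ln y = 9.3881).
Δ = 3.6092·4 − (3.1781)² = 4.3368; k = (9.3881·4 − 3.1781·9.6449)/4.3368 = 1.59115, ln C = (3.6092·9.6449 − 3.1781·9.3881)/4.3368 = 1.14703, so C = exp(1.14703) = 3.14883.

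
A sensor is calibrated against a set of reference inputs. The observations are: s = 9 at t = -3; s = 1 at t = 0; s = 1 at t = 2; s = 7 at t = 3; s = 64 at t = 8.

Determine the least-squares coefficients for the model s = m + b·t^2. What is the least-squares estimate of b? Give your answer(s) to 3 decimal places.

Setting ∂/∂m … = 0 gives: 5·m + 86·b = 82;  86·m + 4274·b = 4244.
det = 5·4274 − 86² = 13974.
m = (82·4274 − 86·4244)/13974 = -7258/6987; b = (5·4244 − 86·82)/13974 = 7084/6987.

b = 1.014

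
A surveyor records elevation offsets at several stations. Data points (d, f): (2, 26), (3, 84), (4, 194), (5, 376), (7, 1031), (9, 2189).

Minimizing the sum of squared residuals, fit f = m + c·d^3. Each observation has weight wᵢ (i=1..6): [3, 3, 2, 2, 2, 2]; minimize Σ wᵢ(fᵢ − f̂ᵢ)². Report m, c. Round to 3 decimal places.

Forming AᵀWA = [[14, 2627]; [2627, 1340001]] and AᵀWf = [7910, 4025088]ᵀ gives AᵀWA·[m, c]ᵀ = AᵀWf.
Δ = 14·1340001 − 2627² = 11858885.
m = (7910·1340001 − 2627·4025088)/11858885 = 25501734/11858885; c = (14·4025088 − 2627·7910)/11858885 = 35571662/11858885.

m = 2.150, c = 3.000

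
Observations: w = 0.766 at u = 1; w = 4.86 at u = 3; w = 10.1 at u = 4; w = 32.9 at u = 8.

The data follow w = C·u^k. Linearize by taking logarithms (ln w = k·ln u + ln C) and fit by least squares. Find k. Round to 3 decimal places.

k = 1.819

Taking logs, ln w = k·ln u + ln C, so regress ln w on ln u.
Σln u = 4.5643, Σ(ln u)² = 7.4528, Σln w = 7.1205, Σln u·ln w = 12.2073.
Equations: 7.4528·k + 4.5643·ln C = 12.2073;  4.5643·k + 4·ln C = 7.1205.
Slope k = (n·Σln u·ln w − Σln u·Σln w)/(n·Σ(ln u)² − (Σln u)²) = (4·12.2073 − 4.5643·7.1205)/8.9781 = 1.81874; ln C = (Σln w − k·Σln u)/n = -0.29522.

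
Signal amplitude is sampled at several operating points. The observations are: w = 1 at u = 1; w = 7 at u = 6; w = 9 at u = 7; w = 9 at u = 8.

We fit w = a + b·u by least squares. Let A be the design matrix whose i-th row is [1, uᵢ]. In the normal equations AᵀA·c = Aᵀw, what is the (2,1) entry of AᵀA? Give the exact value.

22

Row 2 ↔ basis u, column 1 ↔ basis 1, so (AᵀA)_{2,1} = Σᵢ u = (1)·(1) + (6)·(1) + (7)·(1) + (8)·(1) = 22.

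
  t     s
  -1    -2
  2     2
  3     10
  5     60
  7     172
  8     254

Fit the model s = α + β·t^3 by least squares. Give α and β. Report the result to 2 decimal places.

α = -2.27, β = 0.50

From the data, Σ1 = 6, Σt^3 = 1014, Σt^3·t^3 = 396212.
Moment sums: Σs = 496, Σt^3·s = 196832.
XᵀX·[α, β]ᵀ = Xᵀs becomes [[6, 1014]; [1014, 396212]]·[α, β]ᵀ = [496, 196832]ᵀ.
Eliminating β: 396212·(row 1) − 1014·(row 2) gives 1349076·α = 396212·496 − 1014·196832 = -3066496, so α = -766624/337269.
Then β = (196832 − 1014·(-766624/337269))/396212 = 56504/112423.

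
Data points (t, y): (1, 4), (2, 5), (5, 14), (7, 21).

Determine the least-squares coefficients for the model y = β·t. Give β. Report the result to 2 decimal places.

With design matrix X, XᵀX = [[79]] and Xᵀy = [231]ᵀ.
Hence β = 231 / 79 ≈ 2.92405.

β = 2.92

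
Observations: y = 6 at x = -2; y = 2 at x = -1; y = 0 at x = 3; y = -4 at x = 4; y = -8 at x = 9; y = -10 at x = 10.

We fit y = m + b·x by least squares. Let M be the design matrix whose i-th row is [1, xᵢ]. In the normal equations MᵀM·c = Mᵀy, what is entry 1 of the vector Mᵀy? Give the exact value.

-14

Entry 1 ↔ basis 1, so (Mᵀy)_{1} = Σᵢ yᵢ = (1)·(6) + (1)·(2) + (1)·(0) + (1)·(-4) + (1)·(-8) + (1)·(-10) = -14.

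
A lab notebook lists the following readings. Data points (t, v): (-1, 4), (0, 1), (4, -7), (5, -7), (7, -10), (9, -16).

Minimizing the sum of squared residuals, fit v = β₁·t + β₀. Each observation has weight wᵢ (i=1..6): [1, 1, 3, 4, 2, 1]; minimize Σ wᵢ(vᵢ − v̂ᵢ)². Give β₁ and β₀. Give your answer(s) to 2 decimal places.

β₁ = -1.79, β₀ = 1.38

Forming XᵀWX = [[328, 54]; [54, 12]] and XᵀWv = [-512, -80]ᵀ gives XᵀWX·[β₁, β₀]ᵀ = XᵀWv.
det = 328·12 − 54² = 1020.
β₁ = ((-512)·12 − 54·(-80))/1020 = -152/85; β₀ = (328·(-80) − 54·(-512))/1020 = 352/255.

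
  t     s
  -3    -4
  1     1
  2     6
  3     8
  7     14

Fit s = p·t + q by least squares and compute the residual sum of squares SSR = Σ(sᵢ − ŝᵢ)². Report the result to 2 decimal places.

SSR = 7.06

Sums needed: Σt·t = 72, Σt = 10, Σ1 = 5.
And Σt·s = 147, Σs = 25.
MᵀM·[p, q]ᵀ = Mᵀs becomes [[72, 10]; [10, 5]]·[p, q]ᵀ = [147, 25]ᵀ.
Determinant 72·5 − 10² = 260.
p = (147·5 − 10·25)/260 = 97/52; q = (72·25 − 10·147)/260 = 33/26.
Residuals: 17/52, -111/52, 1, 59/52, -17/52; SSR = 367/52.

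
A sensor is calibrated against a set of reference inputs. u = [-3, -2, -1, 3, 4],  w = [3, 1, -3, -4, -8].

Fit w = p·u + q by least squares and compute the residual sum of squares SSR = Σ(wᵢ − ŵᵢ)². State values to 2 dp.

SSR = 10.88

Sums needed: Σu·u = 39, Σu = 1, Σ1 = 5.
Right-hand side: Σu·w = -52, Σw = -11.
MᵀM·[p, q]ᵀ = Mᵀw becomes [[39, 1]; [1, 5]]·[p, q]ᵀ = [-52, -11]ᵀ.
Determinant 39·5 − 1² = 194.
p = ((-52)·5 − 1·(-11))/194 = -249/194; q = (39·(-11) − 1·(-52))/194 = -377/194.
Residuals: 106/97, 73/194, -227/97, 174/97, -179/194; SSR = 2111/194.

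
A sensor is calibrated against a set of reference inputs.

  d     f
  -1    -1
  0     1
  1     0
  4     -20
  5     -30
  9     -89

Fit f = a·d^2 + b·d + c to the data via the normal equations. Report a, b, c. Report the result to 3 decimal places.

The normal equations are: 7444·a + 918·b + 124·c = -8280;  918·a + 124·b + 18·c = -1030;  124·a + 18·b + 6·c = -139.
(Σd^2·d^2 = 7444, Σd^2·d = 918, Σd^2 = 124, Σd·d = 124, Σd = 18, Σ1 = 6, Σd^2·f = -8280, Σd·f = -1030, Σf = -139.)
Solving the 3×3 system (Gaussian elimination) gives a = -9389/9338, b = -610/667, c = 3329/9338.

a = -1.005, b = -0.915, c = 0.357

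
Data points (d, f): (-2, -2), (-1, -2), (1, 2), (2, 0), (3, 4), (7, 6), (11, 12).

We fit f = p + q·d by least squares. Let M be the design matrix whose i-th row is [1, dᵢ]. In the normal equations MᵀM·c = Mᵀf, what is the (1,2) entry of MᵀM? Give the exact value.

21

Row 1 ↔ basis 1, column 2 ↔ basis d, so (MᵀM)_{1,2} = Σᵢ d = (1)·(-2) + (1)·(-1) + (1)·(1) + (1)·(2) + (1)·(3) + (1)·(7) + (1)·(11) = 21.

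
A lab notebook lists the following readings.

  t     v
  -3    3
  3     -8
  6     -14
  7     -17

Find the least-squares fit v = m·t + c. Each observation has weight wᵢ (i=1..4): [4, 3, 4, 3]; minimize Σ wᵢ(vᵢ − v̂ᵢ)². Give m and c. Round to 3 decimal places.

From the data, Σwᵢ·t·t = 354, Σwᵢ·t = 42, Σwᵢ·1 = 14.
Moment sums: Σwᵢ·t·v = -801, Σwᵢ·v = -119.
Δ = 354·14 − 42² = 3192.
m = ((-801)·14 − 42·(-119))/3192 = -37/19; c = (354·(-119) − 42·(-801))/3192 = -101/38.

m = -1.947, c = -2.658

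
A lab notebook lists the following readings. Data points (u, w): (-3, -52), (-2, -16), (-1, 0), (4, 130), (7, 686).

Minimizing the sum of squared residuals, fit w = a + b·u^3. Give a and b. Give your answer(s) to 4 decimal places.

With design matrix A, AᵀA = [[5, 371]; [371, 122539]] and Aᵀw = [748, 245150]ᵀ.
Eliminating b: 122539·(row 1) − 371·(row 2) gives 475054·a = 122539·748 − 371·245150 = 708522, so a = 354261/237527.
Then b = (245150 − 371·(354261/237527))/122539 = 474121/237527.

a = 1.4915, b = 1.9961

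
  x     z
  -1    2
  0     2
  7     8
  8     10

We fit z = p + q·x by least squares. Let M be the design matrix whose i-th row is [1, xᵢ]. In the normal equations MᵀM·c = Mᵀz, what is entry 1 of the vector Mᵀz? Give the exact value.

22

Entry 1 ↔ basis 1, so (Mᵀz)_{1} = Σᵢ zᵢ = (1)·(2) + (1)·(2) + (1)·(8) + (1)·(10) = 22.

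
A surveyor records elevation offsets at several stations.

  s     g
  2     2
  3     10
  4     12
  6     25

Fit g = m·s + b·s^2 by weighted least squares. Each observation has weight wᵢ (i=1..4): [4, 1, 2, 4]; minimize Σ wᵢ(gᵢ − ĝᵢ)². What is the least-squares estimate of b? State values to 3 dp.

Entries of AᵀWA: Σwᵢ·s·s = 201, Σwᵢ·s·s^2 = 1051, Σwᵢ·s^2·s^2 = 5841.
And Σwᵢ·s·g = 742, Σwᵢ·s^2·g = 4106.
AᵀWA·[m, b]ᵀ = AᵀWg becomes [[201, 1051]; [1051, 5841]]·[m, b]ᵀ = [742, 4106]ᵀ.
Δ = 201·5841 − 1051² = 69440.
m = (742·5841 − 1051·4106)/69440 = 2327/8680; b = (201·4106 − 1051·742)/69440 = 5683/8680.

b = 0.655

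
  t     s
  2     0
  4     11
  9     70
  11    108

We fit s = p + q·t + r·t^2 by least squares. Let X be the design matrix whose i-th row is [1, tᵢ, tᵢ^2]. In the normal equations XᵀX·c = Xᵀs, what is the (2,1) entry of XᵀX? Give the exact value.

26

Row 2 ↔ basis t, column 1 ↔ basis 1, so (XᵀX)_{2,1} = Σᵢ t = (2)·(1) + (4)·(1) + (9)·(1) + (11)·(1) = 26.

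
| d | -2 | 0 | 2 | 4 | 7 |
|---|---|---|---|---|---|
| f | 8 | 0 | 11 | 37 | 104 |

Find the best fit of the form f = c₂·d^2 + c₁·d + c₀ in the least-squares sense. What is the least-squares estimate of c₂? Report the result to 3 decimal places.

From the data, Σd^2·d^2 = 2689, Σd^2·d = 407, Σd^2 = 73, Σd·d = 73, Σd = 11, Σ1 = 5.
For Aᵀf: Σd^2·f = 5764, Σd·f = 882, Σf = 160.
Row-reducing yields c₂ = 11467/5781, c₁ = 9773/11562, c₀ = 4549/3854.

c₂ = 1.984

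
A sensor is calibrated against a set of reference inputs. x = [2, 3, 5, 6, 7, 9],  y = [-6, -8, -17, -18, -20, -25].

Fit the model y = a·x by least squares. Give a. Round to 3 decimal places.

a = -2.912

Entries of MᵀM: Σx·x = 204.
Moment sums: Σx·y = -594.
Normal equations: [[204]]·[a]ᵀ = [-594]ᵀ.
a = (-594)/204 = -2.91176.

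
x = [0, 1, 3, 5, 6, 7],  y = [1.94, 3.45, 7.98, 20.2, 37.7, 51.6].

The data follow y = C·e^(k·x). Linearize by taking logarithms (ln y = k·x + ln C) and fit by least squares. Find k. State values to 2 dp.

k = 0.47

Linearized form: ln y = k·x + ln C. From the 6 transformed points,
Σx = 22.0000, Σ(x)² = 120.0000, Σln y = 14.5569, Σx·ln y = 71.8802.
Equations: 120.0000·k + 22.0000·ln C = 71.8802;  22.0000·k + 6·ln C = 14.5569.
Solving (det = 236.0000): k = 0.47047, ln C = 0.70110.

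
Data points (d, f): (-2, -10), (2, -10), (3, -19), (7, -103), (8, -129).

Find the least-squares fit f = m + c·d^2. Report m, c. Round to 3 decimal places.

The normal equations are: 5·m + 130·c = -271;  130·m + 6610·c = -13554.
Δ = 5·6610 − 130² = 16150.
m = ((-271)·6610 − 130·(-13554))/16150 = -2929/1615; c = (5·(-13554) − 130·(-271))/16150 = -3254/1615.

m = -1.814, c = -2.015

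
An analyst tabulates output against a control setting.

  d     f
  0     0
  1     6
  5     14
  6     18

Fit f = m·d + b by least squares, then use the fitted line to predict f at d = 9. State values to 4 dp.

The normal system XᵀX·[m, b]ᵀ = Xᵀf is [[62, 12]; [12, 4]]·[m, b]ᵀ = [184, 38]ᵀ.
Eliminating b: 4·(row 1) − 12·(row 2) gives 104·m = 4·184 − 12·38 = 280, so m = 35/13.
Then b = (38 − 12·(35/13))/4 = 37/26.
At d = 9: f̂ = (35/13)·(9) + (37/26)·(1) = 667/26.

f̂ = 25.6538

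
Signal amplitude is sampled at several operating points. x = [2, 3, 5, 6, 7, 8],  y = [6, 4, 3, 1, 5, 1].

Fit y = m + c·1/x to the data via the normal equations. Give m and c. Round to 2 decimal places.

m = 0.91, c = 9.89

Sums needed: Σ1 = 6, Σ1/x = 411/280, Σ1/x·1/x = 328049/705600.
Moment sums: Σy = 20, Σ1/x·y = 1663/280.
Normal equations: [[6, 411/280]; [411/280, 328049/705600]]·[m, c]ᵀ = [20, 1663/280]ᵀ.
det = 6·(328049/705600) − (411/280)² = 29867/47040.
m = (20·(328049/705600) − (411/280)·(1663/280))/(29867/47040) = 409543/448005; c = (6·(1663/280) − (411/280)·20)/(29867/47040) = 295344/29867.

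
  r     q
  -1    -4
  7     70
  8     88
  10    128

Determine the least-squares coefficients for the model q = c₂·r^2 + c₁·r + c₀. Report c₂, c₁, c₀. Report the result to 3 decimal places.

c₂ = 0.910, c₁ = 3.822, c₀ = -1.094

AᵀA·[c₂, c₁, c₀]ᵀ = Aᵀq reads: 16498·c₂ + 1854·c₁ + 214·c₀ = 21858;  1854·c₂ + 214·c₁ + 24·c₀ = 2478;  214·c₂ + 24·c₁ + 4·c₀ = 282.
(Σr^2·r^2 = 16498, Σr^2·r = 1854, Σr^2 = 214, Σr·r = 214, Σr = 24, Σ1 = 4, Σr^2·q = 21858, Σr·q = 2478, Σq = 282.)
Solving the 3×3 system (Gaussian elimination) gives c₂ = 865/951, c₁ = 6058/1585, c₀ = -5204/4755.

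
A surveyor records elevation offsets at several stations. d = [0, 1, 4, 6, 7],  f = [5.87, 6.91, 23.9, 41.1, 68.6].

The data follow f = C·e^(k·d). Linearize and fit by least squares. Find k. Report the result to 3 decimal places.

k = 0.354

Linearized form: ln f = k·d + ln C. From the 5 transformed points,
Σd = 18.0000, Σ(d)² = 102.0000, Σln f = 14.8210, Σd·ln f = 66.5226.
Normal system: [[102.0000, 18.0000]; [18.0000, 5]]·[k, ln C]ᵀ = [66.5226, 14.8210]ᵀ.
Δ = 102.0000·5 − (18.0000)² = 186.0000; k = (66.5226·5 − 18.0000·14.8210)/186.0000 = 0.35395, ln C = (102.0000·14.8210 − 18.0000·66.5226)/186.0000 = 1.68998.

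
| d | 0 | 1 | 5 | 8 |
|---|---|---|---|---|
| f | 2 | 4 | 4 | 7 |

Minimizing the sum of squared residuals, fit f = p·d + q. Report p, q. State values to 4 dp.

p = 0.5000, q = 2.5000

Normal-equation sums: Σd·d = 90, Σd = 14, Σ1 = 4.
And Σd·f = 80, Σf = 17.
So AᵀA·[p, q]ᵀ = Aᵀf: [[90, 14]; [14, 4]]·[p, q]ᵀ = [80, 17]ᵀ.
Δ = 90·4 − 14² = 164.
p = (80·4 − 14·17)/164 = 1/2; q = (90·17 − 14·80)/164 = 5/2.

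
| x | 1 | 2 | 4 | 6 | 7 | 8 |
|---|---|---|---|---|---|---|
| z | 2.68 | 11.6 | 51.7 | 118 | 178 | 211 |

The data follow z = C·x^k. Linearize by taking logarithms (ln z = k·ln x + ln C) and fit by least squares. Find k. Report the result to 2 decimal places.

With ln zᵢ as the transformed response and ln xᵢ as the regressor:
XᵀX = [[13.7233, 7.8966]; [7.8966, 6]], rhs = [36.9286, 22.6866]ᵀ  (here Σln x = 7.8966, Σ(ln x)² = 13.7233, Σln z = 22.6866, Σln x·ln z = 36.9286).
Δ = 13.7233·6 − (7.8966)² = 19.9843; k = (36.9286·6 − 7.8966·22.6866)/19.9843 = 2.12293, ln C = (13.7233·22.6866 − 7.8966·36.9286)/19.9843 = 0.98713.

k = 2.12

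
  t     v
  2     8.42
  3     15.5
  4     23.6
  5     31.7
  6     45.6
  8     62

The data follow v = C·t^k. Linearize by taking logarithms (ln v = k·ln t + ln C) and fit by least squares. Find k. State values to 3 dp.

Linearized form: ln v = k·ln t + ln C. From the 6 transformed points,
AᵀA = [[13.7340, 8.6587]; [8.6587, 6]], rhs = [29.8596, 19.4361]ᵀ  (here Σln t = 8.6587, Σ(ln t)² = 13.7340, Σln v = 19.4361, Σln t·ln v = 29.8596).
Solving (det = 7.4309): k = 1.46235, ln C = 1.12900.

k = 1.462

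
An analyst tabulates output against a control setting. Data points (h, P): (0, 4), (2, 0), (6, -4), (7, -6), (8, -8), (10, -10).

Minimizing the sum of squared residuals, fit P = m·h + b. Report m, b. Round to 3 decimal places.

From the data, Σh·h = 253, Σh = 33, Σ1 = 6.
Moment sums: Σh·P = -230, ΣP = -24.
XᵀX·[m, b]ᵀ = XᵀP becomes [[253, 33]; [33, 6]]·[m, b]ᵀ = [-230, -24]ᵀ.
det = 253·6 − 33² = 429.
m = ((-230)·6 − 33·(-24))/429 = -196/143; b = (253·(-24) − 33·(-230))/429 = 46/13.

m = -1.371, b = 3.538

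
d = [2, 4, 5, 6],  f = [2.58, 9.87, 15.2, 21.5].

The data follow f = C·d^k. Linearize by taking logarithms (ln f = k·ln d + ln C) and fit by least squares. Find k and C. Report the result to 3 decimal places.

Linearized form: ln f = k·ln d + ln C. From the 4 transformed points,
Over the data: Σln d = 5.4806, Σ(ln d)² = 8.2030, Σln f = 9.0266, Σln d·ln f = 13.7078.
Normal system: [[8.2030, 5.4806]; [5.4806, 4]]·[k, ln C]ᵀ = [13.7078, 9.0266]ᵀ.
Slope k = (n·Σln d·ln f − Σln d·Σln f)/(n·Σ(ln d)² − (Σln d)²) = (4·13.7078 − 5.4806·9.0266)/2.7744 = 1.93180; ln C = (Σln f − k·Σln d)/n = -0.39022, so C = exp(-0.39022) = 0.67691.

k = 1.932, C = 0.677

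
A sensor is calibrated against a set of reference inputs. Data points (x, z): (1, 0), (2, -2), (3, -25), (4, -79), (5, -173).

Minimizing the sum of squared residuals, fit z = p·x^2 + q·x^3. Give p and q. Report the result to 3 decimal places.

Sums needed: Σx^2·x^2 = 979, Σx^2·x^3 = 4425, Σx^3·x^3 = 20515.
Right-hand side: Σx^2·z = -5822, Σx^3·z = -27372.
Eliminating q: 20515·(row 1) − 4425·(row 2) gives 503560·p = 20515·(-5822) − 4425·(-27372) = 1682770, so p = 168277/50356.
Then q = ((-27372) − 4425·(168277/50356))/20515 = -517419/251780.

p = 3.342, q = -2.055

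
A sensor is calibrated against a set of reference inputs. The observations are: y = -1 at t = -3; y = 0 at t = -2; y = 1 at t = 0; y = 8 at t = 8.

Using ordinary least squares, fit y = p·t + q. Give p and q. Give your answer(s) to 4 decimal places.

p = 0.8161, q = 1.3880

Sums needed: Σt·t = 77, Σt = 3, Σ1 = 4.
Moment sums: Σt·y = 67, Σy = 8.
Eliminating q: 4·(row 1) − 3·(row 2) gives 299·p = 4·67 − 3·8 = 244, so p = 244/299.
Then q = (8 − 3·(244/299))/4 = 415/299.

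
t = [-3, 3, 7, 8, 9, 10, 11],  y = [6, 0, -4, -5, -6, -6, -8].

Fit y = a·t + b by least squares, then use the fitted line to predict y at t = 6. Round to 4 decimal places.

ŷ = -2.8678

AᵀA·[a, b]ᵀ = Aᵀy reads: 433·a + 45·b = -288;  45·a + 7·b = -23.
(Σt·t = 433, Σt = 45, Σ1 = 7, Σt·y = -288, Σy = -23.)
Eliminating b: 7·(row 1) − 45·(row 2) gives 1006·a = 7·(-288) − 45·(-23) = -981, so a = -981/1006.
Then b = ((-23) − 45·(-981/1006))/7 = 3001/1006.
At t = 6: ŷ = (-981/1006)·(6) + (3001/1006)·(1) = -2885/1006.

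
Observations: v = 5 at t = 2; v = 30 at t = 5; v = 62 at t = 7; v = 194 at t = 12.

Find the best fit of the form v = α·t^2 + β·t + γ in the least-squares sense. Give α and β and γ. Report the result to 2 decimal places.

α = 1.50, β = -2.14, γ = 3.24

The normal equations are: 23778·α + 2204·β + 222·γ = 31744;  2204·α + 222·β + 26·γ = 2922;  222·α + 26·β + 4·γ = 291.
(Σt^2·t^2 = 23778, Σt^2·t = 2204, Σt^2 = 222, Σt·t = 222, Σt = 26, Σ1 = 4, Σt^2·v = 31744, Σt·v = 2922, Σv = 291.)
Solving the 3×3 system (Gaussian elimination) gives α = 8449/5620, β = -12043/5620, γ = 3643/1124.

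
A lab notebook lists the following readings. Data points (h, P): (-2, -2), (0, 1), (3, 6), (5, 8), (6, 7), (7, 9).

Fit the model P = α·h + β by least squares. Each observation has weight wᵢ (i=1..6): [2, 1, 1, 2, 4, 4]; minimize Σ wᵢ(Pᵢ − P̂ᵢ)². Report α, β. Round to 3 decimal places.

Normal-equation sums: Σwᵢ·h·h = 407, Σwᵢ·h = 61, Σwᵢ·1 = 14.
For AᵀWP: Σwᵢ·h·P = 526, Σwᵢ·P = 83.
AᵀWA·[α, β]ᵀ = AᵀWP becomes [[407, 61]; [61, 14]]·[α, β]ᵀ = [526, 83]ᵀ.
Δ = 407·14 − 61² = 1977.
α = (526·14 − 61·83)/1977 = 767/659; β = (407·83 − 61·526)/1977 = 565/659.

α = 1.164, β = 0.857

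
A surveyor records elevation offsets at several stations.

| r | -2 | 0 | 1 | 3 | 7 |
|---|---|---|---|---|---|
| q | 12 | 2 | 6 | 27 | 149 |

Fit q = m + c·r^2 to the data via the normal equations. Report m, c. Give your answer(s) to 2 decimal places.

With design matrix X, XᵀX = [[5, 63]; [63, 2499]] and Xᵀq = [196, 7598]ᵀ.
Determinant 5·2499 − 63² = 8526.
m = (196·2499 − 63·7598)/8526 = 265/203; c = (5·7598 − 63·196)/8526 = 12821/4263.

m = 1.31, c = 3.01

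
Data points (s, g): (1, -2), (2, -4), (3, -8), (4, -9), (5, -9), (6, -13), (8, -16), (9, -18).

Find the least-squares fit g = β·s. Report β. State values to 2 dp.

Entries of AᵀA: Σs·s = 236.
And Σs·g = -483.
Hence β = -483 / 236 ≈ -2.04661.

β = -2.05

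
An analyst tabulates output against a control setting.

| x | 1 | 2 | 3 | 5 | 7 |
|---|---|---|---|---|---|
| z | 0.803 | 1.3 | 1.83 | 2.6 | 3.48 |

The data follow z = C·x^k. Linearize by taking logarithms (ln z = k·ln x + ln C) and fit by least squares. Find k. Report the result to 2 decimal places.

Let Y = ln z. Fitting Y = k·ln x + ln C by least squares:
Σln x = 5.3471, Σ(ln x)² = 8.0643, Σln z = 2.8498, Σln x·ln z = 4.8102.
Equations: 8.0643·k + 5.3471·ln C = 4.8102;  5.3471·k + 5·ln C = 2.8498.
Δ = 8.0643·5 − (5.3471)² = 11.7297; k = (4.8102·5 − 5.3471·2.8498)/11.7297 = 0.75132, ln C = (8.0643·2.8498 − 5.3471·4.8102)/11.7297 = -0.23351.

k = 0.75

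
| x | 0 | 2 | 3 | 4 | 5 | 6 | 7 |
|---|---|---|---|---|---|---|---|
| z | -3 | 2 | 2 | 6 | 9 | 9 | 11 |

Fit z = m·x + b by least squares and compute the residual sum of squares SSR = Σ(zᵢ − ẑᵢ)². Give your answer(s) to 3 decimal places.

SSR = 5.656

Compute the Gram sums: Σx·x = 139, Σx = 27, Σ1 = 7.
Moment sums: Σx·z = 210, Σz = 36.
Normal equations: [[139, 27]; [27, 7]]·[m, b]ᵀ = [210, 36]ᵀ.
Determinant 139·7 − 27² = 244.
m = (210·7 − 27·36)/244 = 249/122; b = (139·36 − 27·210)/244 = -333/122.
Residuals: -33/122, 79/122, -85/61, 69/122, 93/61, -63/122, -34/61; SSR = 345/61.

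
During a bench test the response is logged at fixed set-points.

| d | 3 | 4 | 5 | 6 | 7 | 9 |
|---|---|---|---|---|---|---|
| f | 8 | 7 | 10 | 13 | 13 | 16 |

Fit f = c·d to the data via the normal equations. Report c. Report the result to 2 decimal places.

Compute the Gram sums: Σd·d = 216.
Right-hand side: Σd·f = 415.
Hence c = 415 / 216 ≈ 1.9213.

c = 1.92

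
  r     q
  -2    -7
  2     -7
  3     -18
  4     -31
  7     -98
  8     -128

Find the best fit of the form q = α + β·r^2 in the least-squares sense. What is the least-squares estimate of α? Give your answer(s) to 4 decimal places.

α = 0.8599

The normal equations are: 6·α + 146·β = -289;  146·α + 6866·β = -13708.
Δ = 6·6866 − 146² = 19880.
α = ((-289)·6866 − 146·(-13708))/19880 = 1221/1420; β = (6·(-13708) − 146·(-289))/19880 = -2861/1420.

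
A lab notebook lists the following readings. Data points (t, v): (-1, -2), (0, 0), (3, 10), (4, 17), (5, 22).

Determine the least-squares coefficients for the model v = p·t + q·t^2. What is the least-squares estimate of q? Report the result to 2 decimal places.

With design matrix A, AᵀA = [[51, 215]; [215, 963]] and Aᵀv = [210, 910]ᵀ.
Δ = 51·963 − 215² = 2888.
p = (210·963 − 215·910)/2888 = 1645/722; q = (51·910 − 215·210)/2888 = 315/722.

q = 0.44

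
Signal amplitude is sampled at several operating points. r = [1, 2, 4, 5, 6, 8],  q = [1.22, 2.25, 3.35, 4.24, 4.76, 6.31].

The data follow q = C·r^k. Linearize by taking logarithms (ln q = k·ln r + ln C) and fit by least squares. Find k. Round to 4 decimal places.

k = 0.7618

With ln qᵢ as the transformed response and ln rᵢ as the regressor:
AᵀA = [[12.5270, 7.5601]; [7.5601, 6]], rhs = [11.1892, 7.0657]ᵀ  (here Σln r = 7.5601, Σ(ln r)² = 12.5270, Σln q = 7.0657, Σln r·ln q = 11.1892).
Δ = 12.5270·6 − (7.5601)² = 18.0074; k = (11.1892·6 − 7.5601·7.0657)/18.0074 = 0.76180, ln C = (12.5270·7.0657 − 7.5601·11.1892)/18.0074 = 0.21773.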